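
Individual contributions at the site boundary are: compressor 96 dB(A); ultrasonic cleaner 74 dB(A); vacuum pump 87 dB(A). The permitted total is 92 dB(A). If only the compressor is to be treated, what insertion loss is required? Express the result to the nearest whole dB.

The untreated sources together contribute 10^(74/10) + 10^(87/10) = 5.263e+08, i.e. 87.21 dB(A).
The limit corresponds to 10^(92/10) = 1.585e+09; subtracting the fixed part leaves 1.059e+09 for the compressor, i.e. 90.25 dB(A).
So the compressor must be reduced from 96 to 90.25 dB(A): IL = 5.75 dB.

6 dB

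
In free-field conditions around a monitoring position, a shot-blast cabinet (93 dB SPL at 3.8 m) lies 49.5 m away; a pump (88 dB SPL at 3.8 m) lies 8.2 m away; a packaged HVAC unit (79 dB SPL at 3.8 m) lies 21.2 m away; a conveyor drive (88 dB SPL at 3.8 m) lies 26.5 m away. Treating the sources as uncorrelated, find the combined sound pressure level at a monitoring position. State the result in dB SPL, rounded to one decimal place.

82.1 dB SPL

Propagate each source to the receiver with L = L_ref − 20·log₁₀(r/r_ref), then add intensities.
shot-blast cabinet: 93 − 20·log₁₀(49.5/3.8) = 93 − 22.30 = 70.70 dB SPL.
pump: 88 − 20·log₁₀(8.2/3.8) = 88 − 6.68 = 81.32 dB SPL.
packaged HVAC unit: 79 − 20·log₁₀(21.2/3.8) = 79 − 14.93 = 64.07 dB SPL.
conveyor drive: 88 − 20·log₁₀(26.5/3.8) = 88 − 16.87 = 71.13 dB SPL.
Σ 10^(L/10) = 1.628e+08 → L_total = 10·log₁₀(1.628e+08) = 82.12 dB SPL.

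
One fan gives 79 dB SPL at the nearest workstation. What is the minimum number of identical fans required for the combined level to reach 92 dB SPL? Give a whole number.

20

Need L₁ + 10·log₁₀ N ≥ 92, i.e. log₁₀ N ≥ 1.30.
N ≥ 10^(13.0/10) = 19.953, so N = 20.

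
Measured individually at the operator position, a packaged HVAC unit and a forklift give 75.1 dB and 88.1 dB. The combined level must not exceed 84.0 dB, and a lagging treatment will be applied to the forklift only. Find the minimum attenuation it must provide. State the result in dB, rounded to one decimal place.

4.7 dB

The untreated sources together contribute 10^(75.1/10) = 3.236e+07, i.e. 75.10 dB.
To meet 84.0 dB overall, the treated forklift may contribute at most 10^(84.0/10) − 3.236e+07 = 2.188e+08, i.e. 83.40 dB.
Required insertion loss = 88.1 − 83.40 = 4.70 dB.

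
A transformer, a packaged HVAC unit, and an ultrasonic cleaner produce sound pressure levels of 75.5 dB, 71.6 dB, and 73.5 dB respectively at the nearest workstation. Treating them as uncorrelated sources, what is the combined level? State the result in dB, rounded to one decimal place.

78.6 dB

For uncorrelated sources the intensities add, so convert each level to linear form, sum, and take 10·log₁₀ of the total.
Σ 10^(L/10) = 10^(75.5/10) + 10^(71.6/10) + 10^(73.5/10) = 7.232e+07.
L_total = 10·log₁₀(7.232e+07) = 78.59 dB.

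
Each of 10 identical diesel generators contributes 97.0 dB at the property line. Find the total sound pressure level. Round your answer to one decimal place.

107.0 dB

With 10 equal, uncorrelated contributions the intensity is 10× that of one unit, giving a rise of 10·log₁₀ 10.
L_total = 97.0 + 10·log₁₀(10) = 97.0 + 10.000 = 107.00 dB.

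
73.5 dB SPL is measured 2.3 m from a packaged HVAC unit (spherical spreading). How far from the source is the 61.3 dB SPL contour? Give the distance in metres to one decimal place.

9.4 m

Point-source spreading drops the level by 20·log₁₀(r₂/r₁); inverting, r₂/r₁ = 10^(ΔL/20).
r₂ = 2.3·10^((73.5−61.3)/20) = 2.3·10^(12.2/20) = 9.37 m.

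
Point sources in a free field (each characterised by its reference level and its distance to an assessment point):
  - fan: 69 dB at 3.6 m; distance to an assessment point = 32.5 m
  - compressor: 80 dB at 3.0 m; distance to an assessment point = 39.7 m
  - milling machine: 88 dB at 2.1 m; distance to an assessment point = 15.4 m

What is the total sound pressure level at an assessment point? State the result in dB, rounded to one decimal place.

Apply inverse-square spreading to bring every level to the receiver, then sum 10^(L/10).
fan: 69 − 20·log₁₀(32.5/3.6) = 69 − 19.11 = 49.89 dB.
compressor: 80 − 20·log₁₀(39.7/3.0) = 80 − 22.43 = 57.57 dB.
milling machine: 88 − 20·log₁₀(15.4/2.1) = 88 − 17.31 = 70.69 dB.
Σ 10^(L/10) = 1.240e+07 → L_total = 10·log₁₀(1.240e+07) = 70.93 dB.

70.9 dB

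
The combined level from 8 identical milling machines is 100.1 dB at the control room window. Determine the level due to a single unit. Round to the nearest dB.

91 dB

8 equal contributions raise the level by 10·log₁₀ 8 = 9.031 dB, so each unit alone gives 100.1 − 9.031.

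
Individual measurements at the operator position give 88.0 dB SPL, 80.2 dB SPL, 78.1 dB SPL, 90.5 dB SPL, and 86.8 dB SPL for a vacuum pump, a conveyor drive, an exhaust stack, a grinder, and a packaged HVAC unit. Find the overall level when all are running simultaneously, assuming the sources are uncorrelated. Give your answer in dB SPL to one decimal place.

93.8 dB SPL

Incoherent sources combine by intensity addition: L_total = 10·log₁₀(Σ 10^(L_i/10)).
Σ 10^(L/10) = 10^(88.0/10) + 10^(80.2/10) + 10^(78.1/10) + 10^(90.5/10) + 10^(86.8/10) = 2.401e+09.
L_total = 10·log₁₀(2.401e+09) = 93.80 dB SPL.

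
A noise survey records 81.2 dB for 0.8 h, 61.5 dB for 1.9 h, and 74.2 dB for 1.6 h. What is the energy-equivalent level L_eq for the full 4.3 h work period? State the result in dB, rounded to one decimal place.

Weight each interval's intensity by its duration and average over T = 4.3 h:
Σ tᵢ·10^(Lᵢ/10) = 0.8·10^(81.2/10) + 1.9·10^(61.5/10) + 1.6·10^(74.2/10) = 1.502e+08.
L_eq = 10·log₁₀(1.502e+08/4.3) = 75.43 dB.

75.4 dB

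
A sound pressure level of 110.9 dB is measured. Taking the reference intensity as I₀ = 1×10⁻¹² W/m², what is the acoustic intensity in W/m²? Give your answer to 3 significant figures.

I/I₀ = 10^(110.9/10) = 1.23e+11, so I = 1.23e+11 × 10⁻¹² W/m².

0.123 W/m²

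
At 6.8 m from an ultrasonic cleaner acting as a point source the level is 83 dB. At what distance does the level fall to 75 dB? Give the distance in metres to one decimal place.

17.1 m

For a point source L₁ − L₂ = 20·log₁₀(r₂/r₁), so r₂ = r₁·10^((L₁−L₂)/20).
r₂ = 6.8·10^((83−75)/20) = 6.8·10^(8.0/20) = 17.08 m.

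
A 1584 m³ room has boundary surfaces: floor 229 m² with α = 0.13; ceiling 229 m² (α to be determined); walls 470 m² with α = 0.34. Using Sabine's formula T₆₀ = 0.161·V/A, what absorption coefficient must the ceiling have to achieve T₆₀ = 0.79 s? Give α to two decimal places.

A = 0.161·V/T₆₀ = 0.161·1584/0.79 = 322.82 m² sabins.
Absorption from the other surfaces = 229·0.13 + 470·0.34 = 189.57 m², so the ceiling must supply 133.25 m² over 229 m².
α = 133.25/229 = 0.582.

0.58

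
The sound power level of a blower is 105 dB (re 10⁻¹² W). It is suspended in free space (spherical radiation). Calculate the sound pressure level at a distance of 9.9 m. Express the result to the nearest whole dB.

L_p = L_w − 10·log₁₀(4π·r²) with r = 9.9 m.
4π·r² = 1232 m², 10·log₁₀ of that is 30.905 dB.
L_p = 105 − 30.905 = 74.10 dB.

74 dB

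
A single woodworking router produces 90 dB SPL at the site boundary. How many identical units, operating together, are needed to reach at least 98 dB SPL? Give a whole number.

7

Need L₁ + 10·log₁₀ N ≥ 98, i.e. log₁₀ N ≥ 0.80.
N ≥ 10^(8.0/10) = 6.310, so N = 7.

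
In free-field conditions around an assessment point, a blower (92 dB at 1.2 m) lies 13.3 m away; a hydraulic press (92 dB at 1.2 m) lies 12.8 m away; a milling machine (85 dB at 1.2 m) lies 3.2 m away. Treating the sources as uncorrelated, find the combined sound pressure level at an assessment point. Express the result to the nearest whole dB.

79 dB

Apply inverse-square spreading to bring every level to the receiver, then sum 10^(L/10).
blower: 92 − 20·log₁₀(13.3/1.2) = 92 − 20.89 = 71.11 dB.
hydraulic press: 92 − 20·log₁₀(12.8/1.2) = 92 − 20.56 = 71.44 dB.
milling machine: 85 − 20·log₁₀(3.2/1.2) = 85 − 8.52 = 76.48 dB.
Σ 10^(L/10) = 7.130e+07 → L_total = 10·log₁₀(7.130e+07) = 78.53 dB.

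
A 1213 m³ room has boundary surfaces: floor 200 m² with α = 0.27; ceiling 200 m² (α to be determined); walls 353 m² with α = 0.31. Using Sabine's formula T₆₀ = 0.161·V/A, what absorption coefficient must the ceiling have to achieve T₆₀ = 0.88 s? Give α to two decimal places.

0.29

Required total absorption A = 0.161·1213/0.88 = 221.92 m².
Absorption from the other surfaces = 200·0.27 + 353·0.31 = 163.43 m², so the ceiling must supply 58.49 m² over 200 m².
α = 58.49/200 = 0.292.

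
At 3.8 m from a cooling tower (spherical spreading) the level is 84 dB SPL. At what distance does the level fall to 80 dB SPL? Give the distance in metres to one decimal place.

The 4.0 dB drop corresponds to a distance ratio of 10^(4.0/20) for a point source.
r₂ = 3.8·10^((84−80)/20) = 3.8·10^(4.0/20) = 6.02 m.

6.0 m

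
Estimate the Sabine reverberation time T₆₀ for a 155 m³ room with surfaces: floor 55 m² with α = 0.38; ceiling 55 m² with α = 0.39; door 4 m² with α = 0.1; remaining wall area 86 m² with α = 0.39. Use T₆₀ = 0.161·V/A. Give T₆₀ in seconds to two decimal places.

Summing Sᵢαᵢ: 55·0.38 + 55·0.39 + 4·0.1 + 86·0.39 = 76.29 m².
T₆₀ = 0.161 × 155 / 76.29 = 0.327 s.

0.33 s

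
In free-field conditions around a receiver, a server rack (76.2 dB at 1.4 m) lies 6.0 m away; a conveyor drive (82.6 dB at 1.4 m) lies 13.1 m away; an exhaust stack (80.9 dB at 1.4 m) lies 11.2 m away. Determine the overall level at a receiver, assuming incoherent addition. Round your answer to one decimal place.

68.0 dB

Propagate each source to the receiver with L = L_ref − 20·log₁₀(r/r_ref), then add intensities.
server rack: 76.2 − 20·log₁₀(6.0/1.4) = 76.2 − 12.64 = 63.56 dB.
conveyor drive: 82.6 − 20·log₁₀(13.1/1.4) = 82.6 − 19.42 = 63.18 dB.
exhaust stack: 80.9 − 20·log₁₀(11.2/1.4) = 80.9 − 18.06 = 62.84 dB.
Σ 10^(L/10) = 6.270e+06 → L_total = 10·log₁₀(6.270e+06) = 67.97 dB.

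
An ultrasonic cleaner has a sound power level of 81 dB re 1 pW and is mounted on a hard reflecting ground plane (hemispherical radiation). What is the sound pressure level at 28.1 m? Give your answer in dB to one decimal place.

The power spreads over a hemisphere of area 2π·r², so L_p = L_w − 10·log₁₀(2π·r²).
2π·r² = 4961 m², 10·log₁₀ of that is 36.956 dB.
L_p = 81 − 36.956 = 44.04 dB.

44.0 dB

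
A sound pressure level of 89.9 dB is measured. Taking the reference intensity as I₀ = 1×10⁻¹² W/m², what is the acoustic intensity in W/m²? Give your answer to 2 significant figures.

0.00098 W/m²

L = 10·log₁₀(I/I₀) ⇒ I = I₀·10^(L/10) = 10⁻¹² × 10^8.99.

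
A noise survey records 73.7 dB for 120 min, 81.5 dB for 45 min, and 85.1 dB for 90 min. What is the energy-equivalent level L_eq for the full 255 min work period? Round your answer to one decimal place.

81.8 dB

Weight each interval's intensity by its duration and average over T = 255 min:
Σ tᵢ·10^(Lᵢ/10) = 120·10^(73.7/10) + 45·10^(81.5/10) + 90·10^(85.1/10) = 3.829e+10.
L_eq = 10·log₁₀(3.829e+10/255) = 81.77 dB.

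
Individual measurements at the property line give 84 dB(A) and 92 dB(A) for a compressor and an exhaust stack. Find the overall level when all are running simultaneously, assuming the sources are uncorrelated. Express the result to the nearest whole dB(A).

93 dB(A)

Incoherent sources combine by intensity addition: L_total = 10·log₁₀(Σ 10^(L_i/10)).
Σ 10^(L/10) = 10^(84/10) + 10^(92/10) = 1.836e+09.
L_total = 10·log₁₀(1.836e+09) = 92.64 dB(A).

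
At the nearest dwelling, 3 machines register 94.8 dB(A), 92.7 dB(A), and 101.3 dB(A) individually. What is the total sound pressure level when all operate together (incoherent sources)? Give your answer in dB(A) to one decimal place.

Incoherent sources combine by intensity addition: L_total = 10·log₁₀(Σ 10^(L_i/10)).
Σ 10^(L/10) = 10^(94.8/10) + 10^(92.7/10) + 10^(101.3/10) = 1.837e+10.
L_total = 10·log₁₀(1.837e+10) = 102.64 dB(A).

102.6 dB(A)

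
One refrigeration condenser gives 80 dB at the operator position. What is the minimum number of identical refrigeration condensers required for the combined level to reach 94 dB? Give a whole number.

The shortfall is 94 − 80 = 14.0 dB, and N units add 10·log₁₀ N, so need 10·log₁₀ N ≥ 14.0.
N ≥ 10^(14.0/10) = 25.119, so N = 26.

26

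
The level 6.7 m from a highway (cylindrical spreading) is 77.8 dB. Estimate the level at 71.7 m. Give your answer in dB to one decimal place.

Line-source attenuation: ΔL = 10·log₁₀(r₂/r₁) = 10·log₁₀(71.7/6.7) = 10.294 dB.
L₂ = 77.8 − 10·log₁₀(71.7/6.7) = 77.8 − 10.294 = 67.51 dB.

67.5 dB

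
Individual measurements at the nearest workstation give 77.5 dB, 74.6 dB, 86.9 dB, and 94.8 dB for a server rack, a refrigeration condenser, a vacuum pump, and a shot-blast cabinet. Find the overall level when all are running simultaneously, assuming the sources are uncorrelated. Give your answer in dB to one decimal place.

For uncorrelated sources the intensities add, so convert each level to linear form, sum, and take 10·log₁₀ of the total.
Σ 10^(L/10) = 10^(77.5/10) + 10^(74.6/10) + 10^(86.9/10) + 10^(94.8/10) = 3.595e+09.
L_total = 10·log₁₀(3.595e+09) = 95.56 dB.

95.6 dB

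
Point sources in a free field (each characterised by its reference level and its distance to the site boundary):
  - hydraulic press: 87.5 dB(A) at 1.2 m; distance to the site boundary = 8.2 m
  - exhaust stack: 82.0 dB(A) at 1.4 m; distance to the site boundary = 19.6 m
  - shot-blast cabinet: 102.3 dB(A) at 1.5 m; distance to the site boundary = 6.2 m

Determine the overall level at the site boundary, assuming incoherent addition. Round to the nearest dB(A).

90 dB(A)

First find each source's level at the receiver (point-source: −20·log₁₀(r/r_ref)), then combine on an intensity basis.
hydraulic press: 87.5 − 20·log₁₀(8.2/1.2) = 87.5 − 16.69 = 70.81 dB(A).
exhaust stack: 82.0 − 20·log₁₀(19.6/1.4) = 82.0 − 22.92 = 59.08 dB(A).
shot-blast cabinet: 102.3 − 20·log₁₀(6.2/1.5) = 102.3 − 12.33 = 89.97 dB(A).
Σ 10^(L/10) = 1.007e+09 → L_total = 10·log₁₀(1.007e+09) = 90.03 dB(A).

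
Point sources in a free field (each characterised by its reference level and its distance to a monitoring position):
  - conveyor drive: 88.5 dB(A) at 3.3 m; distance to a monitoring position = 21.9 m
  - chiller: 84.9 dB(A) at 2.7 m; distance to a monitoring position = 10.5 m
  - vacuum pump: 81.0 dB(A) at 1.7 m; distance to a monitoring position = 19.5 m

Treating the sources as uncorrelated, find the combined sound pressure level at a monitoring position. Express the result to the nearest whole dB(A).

76 dB(A)

Propagate each source to the receiver with L = L_ref − 20·log₁₀(r/r_ref), then add intensities.
conveyor drive: 88.5 − 20·log₁₀(21.9/3.3) = 88.5 − 16.44 = 72.06 dB(A).
chiller: 84.9 − 20·log₁₀(10.5/2.7) = 84.9 − 11.80 = 73.10 dB(A).
vacuum pump: 81.0 − 20·log₁₀(19.5/1.7) = 81.0 − 21.19 = 59.81 dB(A).
Σ 10^(L/10) = 3.747e+07 → L_total = 10·log₁₀(3.747e+07) = 75.74 dB(A).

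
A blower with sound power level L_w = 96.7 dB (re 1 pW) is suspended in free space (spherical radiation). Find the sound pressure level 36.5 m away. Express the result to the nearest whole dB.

L_p = L_w − 10·log₁₀(4π·r²) with r = 36.5 m.
4π·r² = 1.674e+04 m², 10·log₁₀ of that is 42.238 dB.
L_p = 96.7 − 42.238 = 54.46 dB.

54 dB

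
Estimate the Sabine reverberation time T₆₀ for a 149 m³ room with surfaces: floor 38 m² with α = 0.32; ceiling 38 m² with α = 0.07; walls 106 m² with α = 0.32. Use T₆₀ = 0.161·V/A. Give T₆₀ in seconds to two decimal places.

0.49 s

Total absorption A = 38·0.32 + 38·0.07 + 106·0.32 = 48.74 m² sabins.
T₆₀ = 0.161 × 149 / 48.74 = 0.492 s.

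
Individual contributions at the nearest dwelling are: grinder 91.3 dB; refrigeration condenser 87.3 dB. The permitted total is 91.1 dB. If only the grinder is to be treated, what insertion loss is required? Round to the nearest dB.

3 dB

The untreated sources together contribute 10^(87.3/10) = 5.370e+08, i.e. 87.30 dB.
To meet 91.1 dB overall, the treated grinder may contribute at most 10^(91.1/10) − 5.370e+08 = 7.512e+08, i.e. 88.76 dB.
Required insertion loss = 91.3 − 88.76 = 2.54 dB.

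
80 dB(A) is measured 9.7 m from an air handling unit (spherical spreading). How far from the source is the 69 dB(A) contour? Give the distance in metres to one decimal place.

The 11.0 dB drop corresponds to a distance ratio of 10^(11.0/20) for a point source.
r₂ = 9.7·10^((80−69)/20) = 9.7·10^(11.0/20) = 34.42 m.

34.4 m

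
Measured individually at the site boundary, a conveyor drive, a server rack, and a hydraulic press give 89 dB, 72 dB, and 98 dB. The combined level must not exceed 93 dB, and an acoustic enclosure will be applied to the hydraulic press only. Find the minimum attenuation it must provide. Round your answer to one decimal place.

Fixed contribution from the other sources: Σ 10^(L/10) = 10^(89/10) + 10^(72/10) = 8.102e+08 (89.09 dB).
The limit corresponds to 10^(93/10) = 1.995e+09; subtracting the fixed part leaves 1.185e+09 for the hydraulic press, i.e. 90.74 dB.
Required insertion loss = 98 − 90.74 = 7.26 dB.

7.3 dB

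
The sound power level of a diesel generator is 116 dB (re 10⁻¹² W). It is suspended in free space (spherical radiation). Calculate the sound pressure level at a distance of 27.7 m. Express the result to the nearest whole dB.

76 dB

Free-field spherical radiation: L_p = L_w − 10·log₁₀(4π·r²), r = 27.7 m.
4π·r² = 9642 m², 10·log₁₀ of that is 39.842 dB.
L_p = 116 − 39.842 = 76.16 dB.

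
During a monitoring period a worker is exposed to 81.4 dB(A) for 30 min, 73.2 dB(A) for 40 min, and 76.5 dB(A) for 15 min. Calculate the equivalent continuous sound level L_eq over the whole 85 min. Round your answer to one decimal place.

78.2 dB(A)

The energy average is taken in the linear domain: L_eq = 10·log₁₀[(Σ tᵢ·10^(Lᵢ/10))/T], T = 85 min.
Σ tᵢ·10^(Lᵢ/10) = 30·10^(81.4/10) + 40·10^(73.2/10) + 15·10^(76.5/10) = 5.647e+09.
L_eq = 10·log₁₀(5.647e+09/85) = 78.22 dB(A).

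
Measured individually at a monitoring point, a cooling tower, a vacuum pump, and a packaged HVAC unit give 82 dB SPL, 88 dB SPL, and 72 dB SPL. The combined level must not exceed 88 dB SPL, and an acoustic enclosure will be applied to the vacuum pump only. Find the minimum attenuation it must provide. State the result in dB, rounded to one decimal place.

Everything except the vacuum pump sums to 10^(82/10) + 10^(72/10) = 1.743e+08 in linear terms, 82.41 dB SPL.
The limit corresponds to 10^(88/10) = 6.310e+08; subtracting the fixed part leaves 4.566e+08 for the vacuum pump, i.e. 86.60 dB SPL.
Required insertion loss = 88 − 86.60 = 1.40 dB.

1.4 dB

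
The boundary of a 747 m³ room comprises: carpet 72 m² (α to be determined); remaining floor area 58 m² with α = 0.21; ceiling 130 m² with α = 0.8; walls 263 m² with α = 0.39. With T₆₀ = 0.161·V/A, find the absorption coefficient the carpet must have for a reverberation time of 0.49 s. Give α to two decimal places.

From T₆₀ = 0.161·V/A, the target T₆₀ = 0.49 s needs A = 0.161·747/0.49 = 245.44 m².
Absorption from the other surfaces = 58·0.21 + 130·0.8 + 263·0.39 = 218.75 m², so the carpet must supply 26.69 m² over 72 m².
α = 26.69/72 = 0.371.

0.37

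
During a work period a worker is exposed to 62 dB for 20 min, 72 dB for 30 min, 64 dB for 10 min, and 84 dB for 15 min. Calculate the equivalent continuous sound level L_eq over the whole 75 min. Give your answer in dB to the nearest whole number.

The energy average is taken in the linear domain: L_eq = 10·log₁₀[(Σ tᵢ·10^(Lᵢ/10))/T], T = 75 min.
Σ tᵢ·10^(Lᵢ/10) = 20·10^(62/10) + 30·10^(72/10) + 10·10^(64/10) + 15·10^(84/10) = 4.300e+09.
L_eq = 10·log₁₀(4.300e+09/75) = 77.58 dB.

78 dB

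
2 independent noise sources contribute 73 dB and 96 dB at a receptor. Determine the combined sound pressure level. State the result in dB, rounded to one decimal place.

96.0 dB

Incoherent sources combine by intensity addition: L_total = 10·log₁₀(Σ 10^(L_i/10)).
Σ 10^(L/10) = 10^(73/10) + 10^(96/10) = 4.001e+09.
L_total = 10·log₁₀(4.001e+09) = 96.02 dB.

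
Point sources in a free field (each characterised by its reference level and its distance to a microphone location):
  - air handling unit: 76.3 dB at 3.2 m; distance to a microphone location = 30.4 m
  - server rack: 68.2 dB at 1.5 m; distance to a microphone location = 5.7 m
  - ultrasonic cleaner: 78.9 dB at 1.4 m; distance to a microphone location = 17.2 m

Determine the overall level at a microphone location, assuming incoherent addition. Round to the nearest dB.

62 dB

Propagate each source to the receiver with L = L_ref − 20·log₁₀(r/r_ref), then add intensities.
air handling unit: 76.3 − 20·log₁₀(30.4/3.2) = 76.3 − 19.55 = 56.75 dB.
server rack: 68.2 − 20·log₁₀(5.7/1.5) = 68.2 − 11.60 = 56.60 dB.
ultrasonic cleaner: 78.9 − 20·log₁₀(17.2/1.4) = 78.9 − 21.79 = 57.11 dB.
Σ 10^(L/10) = 1.444e+06 → L_total = 10·log₁₀(1.444e+06) = 61.60 dB.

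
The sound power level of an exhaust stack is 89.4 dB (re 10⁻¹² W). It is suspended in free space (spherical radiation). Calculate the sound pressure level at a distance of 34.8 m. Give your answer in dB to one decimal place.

47.6 dB

The power spreads over a sphere of area 4π·r², so L_p = L_w − 10·log₁₀(4π·r²).
4π·r² = 1.522e+04 m², 10·log₁₀ of that is 41.824 dB.
L_p = 89.4 − 41.824 = 47.58 dB.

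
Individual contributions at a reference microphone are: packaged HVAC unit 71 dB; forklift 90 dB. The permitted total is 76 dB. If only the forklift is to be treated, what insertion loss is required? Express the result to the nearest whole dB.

The untreated sources together contribute 10^(71/10) = 1.259e+07, i.e. 71.00 dB.
To meet 76 dB overall, the treated forklift may contribute at most 10^(76/10) − 1.259e+07 = 2.722e+07, i.e. 74.35 dB.
Required insertion loss = 90 − 74.35 = 15.65 dB.

16 dB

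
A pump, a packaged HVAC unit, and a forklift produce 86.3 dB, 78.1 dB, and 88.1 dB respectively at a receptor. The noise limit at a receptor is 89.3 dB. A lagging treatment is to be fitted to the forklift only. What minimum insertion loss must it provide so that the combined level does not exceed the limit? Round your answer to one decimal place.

Fixed contribution from the other sources: Σ 10^(L/10) = 10^(86.3/10) + 10^(78.1/10) = 4.911e+08 (86.91 dB).
The limit corresponds to 10^(89.3/10) = 8.511e+08; subtracting the fixed part leaves 3.600e+08 for the forklift, i.e. 85.56 dB.
Required insertion loss = 88.1 − 85.56 = 2.54 dB.

2.5 dB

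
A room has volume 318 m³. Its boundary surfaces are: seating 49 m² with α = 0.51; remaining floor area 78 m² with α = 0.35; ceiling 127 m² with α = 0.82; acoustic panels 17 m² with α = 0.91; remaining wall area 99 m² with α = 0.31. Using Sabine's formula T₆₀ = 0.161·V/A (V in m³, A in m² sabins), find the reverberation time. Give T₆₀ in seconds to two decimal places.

Summing Sᵢαᵢ: 49·0.51 + 78·0.35 + 127·0.82 + 17·0.91 + 99·0.31 = 202.59 m².
T₆₀ = 0.161 × 318 / 202.59 = 0.253 s.

0.25 s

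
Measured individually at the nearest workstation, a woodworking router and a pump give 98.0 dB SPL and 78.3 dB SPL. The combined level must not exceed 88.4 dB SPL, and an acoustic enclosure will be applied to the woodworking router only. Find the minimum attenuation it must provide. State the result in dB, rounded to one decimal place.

10.0 dB

Everything except the woodworking router sums to 10^(78.3/10) = 6.761e+07 in linear terms, 78.30 dB SPL.
To meet 88.4 dB SPL overall, the treated woodworking router may contribute at most 10^(88.4/10) − 6.761e+07 = 6.242e+08, i.e. 87.95 dB SPL.
Required insertion loss = 98.0 − 87.95 = 10.05 dB.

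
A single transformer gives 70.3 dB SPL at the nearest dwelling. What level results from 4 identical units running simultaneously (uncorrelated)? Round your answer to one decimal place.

76.3 dB SPL

L_total = L₁ + 10·log₁₀ N for N identical incoherent sources.
L_total = 70.3 + 10·log₁₀(4) = 70.3 + 6.021 = 76.32 dB SPL.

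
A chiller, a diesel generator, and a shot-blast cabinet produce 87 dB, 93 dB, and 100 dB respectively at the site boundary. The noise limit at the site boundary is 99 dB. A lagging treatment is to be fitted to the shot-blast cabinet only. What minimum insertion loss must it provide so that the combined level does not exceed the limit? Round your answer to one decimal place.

2.6 dB

The untreated sources together contribute 10^(87/10) + 10^(93/10) = 2.496e+09, i.e. 93.97 dB.
The limit corresponds to 10^(99/10) = 7.943e+09; subtracting the fixed part leaves 5.447e+09 for the shot-blast cabinet, i.e. 97.36 dB.
Required insertion loss = 100 − 97.36 = 2.64 dB.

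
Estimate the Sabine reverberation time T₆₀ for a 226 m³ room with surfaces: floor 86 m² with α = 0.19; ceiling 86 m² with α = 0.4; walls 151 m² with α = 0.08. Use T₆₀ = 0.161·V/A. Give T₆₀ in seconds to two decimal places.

Total absorption A = 86·0.19 + 86·0.4 + 151·0.08 = 62.82 m² sabins.
T₆₀ = 0.161·V/A = 0.161·226/62.82 = 0.579 s.

0.58 s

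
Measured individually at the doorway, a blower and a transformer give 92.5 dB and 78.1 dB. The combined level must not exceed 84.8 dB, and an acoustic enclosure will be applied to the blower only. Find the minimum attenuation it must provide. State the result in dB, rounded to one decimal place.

8.7 dB

Everything except the blower sums to 10^(78.1/10) = 6.457e+07 in linear terms, 78.10 dB.
To meet 84.8 dB overall, the treated blower may contribute at most 10^(84.8/10) − 6.457e+07 = 2.374e+08, i.e. 83.76 dB.
Required insertion loss = 92.5 − 83.76 = 8.74 dB.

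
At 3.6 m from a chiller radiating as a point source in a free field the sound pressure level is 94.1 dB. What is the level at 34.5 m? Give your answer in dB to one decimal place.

Spherical spreading from a point source gives a 20·log₁₀(r₂/r₁) drop.
L₂ = 94.1 − 20·log₁₀(34.5/3.6) = 94.1 − 19.630 = 74.47 dB.

74.5 dB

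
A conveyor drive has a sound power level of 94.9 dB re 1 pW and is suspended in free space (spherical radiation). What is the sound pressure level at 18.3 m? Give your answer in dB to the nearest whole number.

59 dB

The power spreads over a sphere of area 4π·r², so L_p = L_w − 10·log₁₀(4π·r²).
4π·r² = 4208 m², 10·log₁₀ of that is 36.241 dB.
L_p = 94.9 − 36.241 = 58.66 dB.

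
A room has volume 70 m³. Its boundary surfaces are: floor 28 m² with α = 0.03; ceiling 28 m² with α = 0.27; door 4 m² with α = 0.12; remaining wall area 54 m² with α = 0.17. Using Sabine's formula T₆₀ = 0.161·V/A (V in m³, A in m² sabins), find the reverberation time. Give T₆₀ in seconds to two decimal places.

0.62 s

Summing Sᵢαᵢ: 28·0.03 + 28·0.27 + 4·0.12 + 54·0.17 = 18.06 m².
T₆₀ = 0.161·V/A = 0.161·70/18.06 = 0.624 s.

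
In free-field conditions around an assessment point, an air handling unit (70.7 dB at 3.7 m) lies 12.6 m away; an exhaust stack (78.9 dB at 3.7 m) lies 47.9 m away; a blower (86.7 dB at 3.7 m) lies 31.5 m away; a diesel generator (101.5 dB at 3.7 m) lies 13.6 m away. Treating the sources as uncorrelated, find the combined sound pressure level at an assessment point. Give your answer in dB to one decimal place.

90.2 dB

Propagate each source to the receiver with L = L_ref − 20·log₁₀(r/r_ref), then add intensities.
air handling unit: 70.7 − 20·log₁₀(12.6/3.7) = 70.7 − 10.64 = 60.06 dB.
exhaust stack: 78.9 − 20·log₁₀(47.9/3.7) = 78.9 − 22.24 = 56.66 dB.
blower: 86.7 − 20·log₁₀(31.5/3.7) = 86.7 − 18.60 = 68.10 dB.
diesel generator: 101.5 − 20·log₁₀(13.6/3.7) = 101.5 − 11.31 = 90.19 dB.
Σ 10^(L/10) = 1.053e+09 → L_total = 10·log₁₀(1.053e+09) = 90.23 dB.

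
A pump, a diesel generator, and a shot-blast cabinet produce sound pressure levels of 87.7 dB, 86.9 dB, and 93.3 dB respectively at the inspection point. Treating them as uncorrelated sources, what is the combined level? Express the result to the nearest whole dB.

95 dB

For uncorrelated sources the intensities add, so convert each level to linear form, sum, and take 10·log₁₀ of the total.
Σ 10^(L/10) = 10^(87.7/10) + 10^(86.9/10) + 10^(93.3/10) = 3.217e+09.
L_total = 10·log₁₀(3.217e+09) = 95.07 dB.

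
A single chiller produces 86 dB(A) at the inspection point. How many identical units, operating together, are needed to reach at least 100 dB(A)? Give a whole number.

N identical sources give L₁ + 10·log₁₀ N, so require 10·log₁₀ N ≥ 100 − 86 = 14.0 dB.
N ≥ 10^(14.0/10) = 25.119, so N = 26.

26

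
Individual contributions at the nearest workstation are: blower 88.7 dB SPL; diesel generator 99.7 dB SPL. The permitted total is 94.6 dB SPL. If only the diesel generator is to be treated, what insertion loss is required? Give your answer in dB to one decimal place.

Everything except the diesel generator sums to 10^(88.7/10) = 7.413e+08 in linear terms, 88.70 dB SPL.
To meet 94.6 dB SPL overall, the treated diesel generator may contribute at most 10^(94.6/10) − 7.413e+08 = 2.143e+09, i.e. 93.31 dB SPL.
So the diesel generator must be reduced from 99.7 to 93.31 dB SPL: IL = 6.39 dB.

6.4 dB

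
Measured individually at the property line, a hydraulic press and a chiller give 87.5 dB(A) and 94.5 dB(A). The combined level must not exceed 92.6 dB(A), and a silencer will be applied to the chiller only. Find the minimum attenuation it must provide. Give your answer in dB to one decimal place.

The untreated sources together contribute 10^(87.5/10) = 5.623e+08, i.e. 87.50 dB(A).
The limit corresponds to 10^(92.6/10) = 1.820e+09; subtracting the fixed part leaves 1.257e+09 for the chiller, i.e. 90.99 dB(A).
Required insertion loss = 94.5 − 90.99 = 3.51 dB.

3.5 dB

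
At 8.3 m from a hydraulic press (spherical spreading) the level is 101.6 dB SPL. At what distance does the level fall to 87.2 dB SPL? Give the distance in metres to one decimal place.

43.6 m

Point-source spreading drops the level by 20·log₁₀(r₂/r₁); inverting, r₂/r₁ = 10^(ΔL/20).
r₂ = 8.3·10^((101.6−87.2)/20) = 8.3·10^(14.4/20) = 43.56 m.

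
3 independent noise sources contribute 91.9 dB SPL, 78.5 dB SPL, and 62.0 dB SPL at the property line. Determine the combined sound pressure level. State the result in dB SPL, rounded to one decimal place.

For uncorrelated sources the intensities add, so convert each level to linear form, sum, and take 10·log₁₀ of the total.
Σ 10^(L/10) = 10^(91.9/10) + 10^(78.5/10) + 10^(62.0/10) = 1.621e+09.
L_total = 10·log₁₀(1.621e+09) = 92.10 dB SPL.

92.1 dB SPL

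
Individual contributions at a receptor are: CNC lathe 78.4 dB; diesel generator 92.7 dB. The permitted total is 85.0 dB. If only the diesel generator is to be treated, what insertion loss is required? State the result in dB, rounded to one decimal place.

Fixed contribution from the other source: Σ 10^(L/10) = 10^(78.4/10) = 6.918e+07 (78.40 dB).
To meet 85.0 dB overall, the treated diesel generator may contribute at most 10^(85.0/10) − 6.918e+07 = 2.470e+08, i.e. 83.93 dB.
Required insertion loss = 92.7 − 83.93 = 8.77 dB.

8.8 dB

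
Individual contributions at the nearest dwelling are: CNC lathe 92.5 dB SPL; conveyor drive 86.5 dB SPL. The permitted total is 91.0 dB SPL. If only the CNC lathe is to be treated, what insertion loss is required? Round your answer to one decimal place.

Everything except the CNC lathe sums to 10^(86.5/10) = 4.467e+08 in linear terms, 86.50 dB SPL.
The limit corresponds to 10^(91.0/10) = 1.259e+09; subtracting the fixed part leaves 8.122e+08 for the CNC lathe, i.e. 89.10 dB SPL.
Required insertion loss = 92.5 − 89.10 = 3.40 dB.

3.4 dB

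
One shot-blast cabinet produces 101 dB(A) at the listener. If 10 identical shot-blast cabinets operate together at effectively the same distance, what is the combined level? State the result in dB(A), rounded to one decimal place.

111.0 dB(A)

With 10 equal, uncorrelated contributions the intensity is 10× that of one unit, giving a rise of 10·log₁₀ 10.
L_total = 101 + 10·log₁₀(10) = 101 + 10.000 = 111.00 dB(A).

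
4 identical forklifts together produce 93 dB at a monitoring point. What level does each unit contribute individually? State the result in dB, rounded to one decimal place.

87.0 dB

4 equal contributions raise the level by 10·log₁₀ 4 = 6.021 dB, so each unit alone gives 93 − 6.021.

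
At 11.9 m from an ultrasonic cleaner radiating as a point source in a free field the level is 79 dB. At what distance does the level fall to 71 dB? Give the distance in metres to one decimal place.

Point-source spreading drops the level by 20·log₁₀(r₂/r₁); inverting, r₂/r₁ = 10^(ΔL/20).
r₂ = 11.9·10^((79−71)/20) = 11.9·10^(8.0/20) = 29.89 m.

29.9 m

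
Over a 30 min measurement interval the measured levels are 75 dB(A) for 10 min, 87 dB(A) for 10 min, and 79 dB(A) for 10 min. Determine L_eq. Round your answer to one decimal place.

83.1 dB(A)

Weight each interval's intensity by its duration and average over T = 30 min:
Σ tᵢ·10^(Lᵢ/10) = 10·10^(75/10) + 10·10^(87/10) + 10·10^(79/10) = 6.122e+09.
L_eq = 10·log₁₀(6.122e+09/30) = 83.10 dB(A).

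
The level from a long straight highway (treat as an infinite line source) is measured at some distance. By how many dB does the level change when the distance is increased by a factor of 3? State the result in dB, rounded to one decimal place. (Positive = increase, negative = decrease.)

Line-source spreading: ΔL = −10·log₁₀(r₂/r₁).
ΔL = −10·log₁₀(3) = -4.77 dB.

-4.8 dB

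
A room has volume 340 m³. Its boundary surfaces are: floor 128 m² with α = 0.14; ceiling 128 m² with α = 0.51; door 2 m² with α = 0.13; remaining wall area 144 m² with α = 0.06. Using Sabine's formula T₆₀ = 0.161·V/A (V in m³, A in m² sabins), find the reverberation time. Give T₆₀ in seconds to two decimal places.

Summing Sᵢαᵢ: 128·0.14 + 128·0.51 + 2·0.13 + 144·0.06 = 92.10 m².
T₆₀ = 0.161·V/A = 0.161·340/92.10 = 0.594 s.

0.59 s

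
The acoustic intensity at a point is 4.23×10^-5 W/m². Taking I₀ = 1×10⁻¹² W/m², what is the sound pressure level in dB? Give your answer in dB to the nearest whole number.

L = 10·log₁₀(I/I₀) = 10·log₁₀(4.23×10^-5/10⁻¹²) = 10·log₁₀(4.23×10^7).
L = 10·(0.6263 + 7) = 76.26 dB.

76 dB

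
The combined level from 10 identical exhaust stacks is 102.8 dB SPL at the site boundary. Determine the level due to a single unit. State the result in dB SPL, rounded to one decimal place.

92.8 dB SPL

For N identical incoherent sources L_total = L₁ + 10·log₁₀ N, so L₁ = 102.8 − 10·log₁₀(10) = 102.8 − 10.000.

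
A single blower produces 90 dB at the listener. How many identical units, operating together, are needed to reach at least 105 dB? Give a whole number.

The shortfall is 105 − 90 = 15.0 dB, and N units add 10·log₁₀ N, so need 10·log₁₀ N ≥ 15.0.
N ≥ 10^(15.0/10) = 31.623, so N = 32.

32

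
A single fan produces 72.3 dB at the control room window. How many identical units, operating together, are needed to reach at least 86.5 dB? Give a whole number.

27

The shortfall is 86.5 − 72.3 = 14.2 dB, and N units add 10·log₁₀ N, so need 10·log₁₀ N ≥ 14.2.
N ≥ 10^(14.2/10) = 26.303, so N = 27.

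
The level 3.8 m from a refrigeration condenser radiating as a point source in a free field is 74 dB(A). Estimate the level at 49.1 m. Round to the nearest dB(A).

For a point source, L₂ = L₁ − 20·log₁₀(r₂/r₁).
L₂ = 74 − 20·log₁₀(49.1/3.8) = 74 − 22.226 = 51.77 dB(A).

52 dB(A)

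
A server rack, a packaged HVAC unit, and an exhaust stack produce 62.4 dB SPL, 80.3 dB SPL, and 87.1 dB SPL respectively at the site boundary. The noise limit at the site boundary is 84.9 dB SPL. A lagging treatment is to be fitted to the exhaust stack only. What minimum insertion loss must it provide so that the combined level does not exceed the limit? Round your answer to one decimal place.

Everything except the exhaust stack sums to 10^(62.4/10) + 10^(80.3/10) = 1.089e+08 in linear terms, 80.37 dB SPL.
The limit corresponds to 10^(84.9/10) = 3.090e+08; subtracting the fixed part leaves 2.001e+08 for the exhaust stack, i.e. 83.01 dB SPL.
Required insertion loss = 87.1 − 83.01 = 4.09 dB.

4.1 dB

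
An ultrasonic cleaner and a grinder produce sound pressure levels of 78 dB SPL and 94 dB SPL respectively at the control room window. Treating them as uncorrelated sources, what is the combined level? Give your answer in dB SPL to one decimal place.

For uncorrelated sources the intensities add, so convert each level to linear form, sum, and take 10·log₁₀ of the total.
Σ 10^(L/10) = 10^(78/10) + 10^(94/10) = 2.575e+09.
L_total = 10·log₁₀(2.575e+09) = 94.11 dB SPL.

94.1 dB SPL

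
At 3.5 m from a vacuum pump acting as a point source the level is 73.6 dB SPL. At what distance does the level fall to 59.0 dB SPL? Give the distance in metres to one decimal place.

18.8 m

Point-source spreading drops the level by 20·log₁₀(r₂/r₁); inverting, r₂/r₁ = 10^(ΔL/20).
r₂ = 3.5·10^((73.6−59.0)/20) = 3.5·10^(14.6/20) = 18.80 m.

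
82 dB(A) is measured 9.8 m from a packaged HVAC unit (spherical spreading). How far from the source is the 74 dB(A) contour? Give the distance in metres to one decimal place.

For a point source L₁ − L₂ = 20·log₁₀(r₂/r₁), so r₂ = r₁·10^((L₁−L₂)/20).
r₂ = 9.8·10^((82−74)/20) = 9.8·10^(8.0/20) = 24.62 m.

24.6 m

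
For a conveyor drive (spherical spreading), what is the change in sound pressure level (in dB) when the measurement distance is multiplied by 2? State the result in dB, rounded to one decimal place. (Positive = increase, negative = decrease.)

Point-source spreading: ΔL = −20·log₁₀(r₂/r₁).
ΔL = −20·log₁₀(2) = -6.02 dB.

-6.0 dB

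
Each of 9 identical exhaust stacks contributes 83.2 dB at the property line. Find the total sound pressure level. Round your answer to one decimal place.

92.7 dB

L_total = L₁ + 10·log₁₀ N for N identical incoherent sources.
L_total = 83.2 + 10·log₁₀(9) = 83.2 + 9.542 = 92.74 dB.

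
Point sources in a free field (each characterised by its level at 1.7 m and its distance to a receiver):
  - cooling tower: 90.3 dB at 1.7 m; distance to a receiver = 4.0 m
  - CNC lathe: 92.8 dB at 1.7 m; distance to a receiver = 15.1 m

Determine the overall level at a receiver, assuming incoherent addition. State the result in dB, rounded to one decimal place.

83.4 dB

First find each source's level at the receiver (point-source: −20·log₁₀(r/r_ref)), then combine on an intensity basis.
cooling tower: 90.3 − 20·log₁₀(4.0/1.7) = 90.3 − 7.43 = 82.87 dB.
CNC lathe: 92.8 − 20·log₁₀(15.1/1.7) = 92.8 − 18.97 = 73.83 dB.
Σ 10^(L/10) = 2.177e+08 → L_total = 10·log₁₀(2.177e+08) = 83.38 dB.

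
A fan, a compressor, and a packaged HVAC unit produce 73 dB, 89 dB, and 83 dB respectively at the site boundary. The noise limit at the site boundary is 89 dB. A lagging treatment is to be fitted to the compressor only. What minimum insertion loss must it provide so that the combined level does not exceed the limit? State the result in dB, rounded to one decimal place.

Fixed contribution from the other sources: Σ 10^(L/10) = 10^(73/10) + 10^(83/10) = 2.195e+08 (83.41 dB).
The limit corresponds to 10^(89/10) = 7.943e+08; subtracting the fixed part leaves 5.748e+08 for the compressor, i.e. 87.60 dB.
Required insertion loss = 89 − 87.60 = 1.40 dB.

1.4 dB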